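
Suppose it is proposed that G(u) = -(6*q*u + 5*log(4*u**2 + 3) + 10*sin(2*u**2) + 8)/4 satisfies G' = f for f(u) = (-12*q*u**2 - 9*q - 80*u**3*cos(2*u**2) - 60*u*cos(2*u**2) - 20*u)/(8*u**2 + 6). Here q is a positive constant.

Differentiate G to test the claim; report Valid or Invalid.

Valid. The derivative of G reproduces f.

d/du[G] = (-12*q*u**2 - 9*q - 80*u**3*cos(2*u**2) - 60*u*cos(2*u**2) - 20*u)/(8*u**2 + 6)
This equals f(u) exactly, so the claim holds.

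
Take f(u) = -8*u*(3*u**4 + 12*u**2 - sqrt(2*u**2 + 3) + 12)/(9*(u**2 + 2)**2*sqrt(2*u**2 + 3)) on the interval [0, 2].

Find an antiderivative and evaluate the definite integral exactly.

Whatever form F(u) takes, F'(u) = f(u) is non-negotiable.
F(u) = -4*sqrt(2*u**2 + 3)/3 - 2/(3*(3*u**2/2 + 3)) is an antiderivative of f.
Check: d/du[-4*sqrt(2*u**2 + 3)/3 - 2/(3*(3*u**2/2 + 3))] = (-24*u**5 - 96*u**3 + 8*u*sqrt(2*u**2 + 3) - 96*u)/(9*u**4*sqrt(2*u**2 + 3) + 36*u**2*sqrt(2*u**2 + 3) + 36*sqrt(2*u**2 + 3)), which equals f(u).
F(2) = -4*sqrt(11)/3 - 2/27; F(0) = -4*sqrt(3)/3 - 2/9.
Integral = F(2) - F(0) = -4*sqrt(11)/3 + 4/27 + 4*sqrt(3)/3.

Antiderivative: F(u) = -4*sqrt(2*u**2 + 3)/3 - 2/(3*(3*u**2/2 + 3)); value = -4*sqrt(11)/3 + 4/27 + 4*sqrt(3)/3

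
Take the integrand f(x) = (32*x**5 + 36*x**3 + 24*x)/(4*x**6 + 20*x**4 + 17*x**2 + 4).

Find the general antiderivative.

F(x) = (8*x**2*log(x**2/2 + 2) + 4*log(x**2/2 + 2) - 1)/(2*x**2 + 1) + C

Whatever form F(x) takes, F'(x) = f(x) is non-negotiable.
Check: d/dx[(8*x**2*log(x**2/2 + 2) + 4*log(x**2/2 + 2) - 1)/(2*x**2 + 1)] = (32*x**5 + 36*x**3 + 24*x)/(4*x**6 + 20*x**4 + 17*x**2 + 4) = f(x).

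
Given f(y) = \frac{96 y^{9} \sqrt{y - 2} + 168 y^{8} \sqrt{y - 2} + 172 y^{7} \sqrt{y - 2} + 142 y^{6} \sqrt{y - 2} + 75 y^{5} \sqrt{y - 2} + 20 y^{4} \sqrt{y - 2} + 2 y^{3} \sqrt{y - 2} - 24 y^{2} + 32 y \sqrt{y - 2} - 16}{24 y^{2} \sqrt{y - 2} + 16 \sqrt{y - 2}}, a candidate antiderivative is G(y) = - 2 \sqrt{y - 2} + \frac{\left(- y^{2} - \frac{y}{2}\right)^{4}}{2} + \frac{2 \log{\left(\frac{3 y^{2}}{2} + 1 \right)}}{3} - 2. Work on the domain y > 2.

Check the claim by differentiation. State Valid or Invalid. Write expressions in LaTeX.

d/dy[G] = \frac{96 y^{9} \sqrt{y - 2} + 168 y^{8} \sqrt{y - 2} + 172 y^{7} \sqrt{y - 2} + 142 y^{6} \sqrt{y - 2} + 75 y^{5} \sqrt{y - 2} + 20 y^{4} \sqrt{y - 2} + 2 y^{3} \sqrt{y - 2} - 24 y^{2} + 32 y \sqrt{y - 2} - 16}{24 y^{2} \sqrt{y - 2} + 16 \sqrt{y - 2}}
This equals f(y) exactly, so the claim holds.

Valid. The derivative of G reproduces f.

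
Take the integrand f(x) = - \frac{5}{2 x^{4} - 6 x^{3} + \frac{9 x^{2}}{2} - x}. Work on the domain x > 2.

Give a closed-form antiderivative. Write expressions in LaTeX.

An antiderivative is F(x) = - \frac{5 \left(- 18 x \log{\left(x \right)} + 2 x \log{\left(x - 2 \right)} + 16 x \log{\left(x - \frac{1}{2} \right)} + 9 \log{\left(x \right)} - \log{\left(x - 2 \right)} - 8 \log{\left(x - \frac{1}{2} \right)} + 12\right)}{9 \left(2 x - 1\right)}.

Factor the denominator (x \left(x - 2\right) \left(2 x - 1\right)^{2}) and decompose: f = - \frac{80}{9 \left(2 x - 1\right)} + \frac{40}{3 \left(2 x - 1\right)^{2}} - \frac{5}{9 \left(x - 2\right)} + \frac{5}{x}; each piece integrates to a log, atan, or power term.
Check: d/dx[- \frac{5 \left(- 18 x \log{\left(x \right)} + 2 x \log{\left(x - 2 \right)} + 16 x \log{\left(x - \frac{1}{2} \right)} + 9 \log{\left(x \right)} - \log{\left(x - 2 \right)} - 8 \log{\left(x - \frac{1}{2} \right)} + 12\right)}{9 \left(2 x - 1\right)}] = - \frac{10}{4 x^{4} - 12 x^{3} + 9 x^{2} - 2 x}, which equals f(x).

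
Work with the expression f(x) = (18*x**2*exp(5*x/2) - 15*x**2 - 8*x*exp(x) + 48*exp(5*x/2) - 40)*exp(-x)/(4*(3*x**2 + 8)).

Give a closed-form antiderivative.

An antiderivative is F(x) = exp(3*x/2) - log(x**2/2 + 4/3)/3 + 5*exp(-x)/4.

A candidate is checked by its d/dx: the result must match f(x).
Check: d/dx[exp(3*x/2) - log(x**2/2 + 4/3)/3 + 5*exp(-x)/4] = (18*x**2*exp(5*x/2) - 15*x**2 - 8*x*exp(x) + 48*exp(5*x/2) - 40)/(12*x**2*exp(x) + 32*exp(x)), which equals f(x).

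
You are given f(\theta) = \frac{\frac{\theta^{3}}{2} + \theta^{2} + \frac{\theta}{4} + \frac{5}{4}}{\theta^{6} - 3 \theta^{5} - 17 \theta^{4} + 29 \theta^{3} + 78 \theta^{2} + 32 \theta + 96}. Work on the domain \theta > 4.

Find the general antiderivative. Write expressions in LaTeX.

The denominator factors as 4 \left(\theta - 4\right)^{2} \left(\theta + 2\right) \left(\theta + 3\right) \left(\theta^{2} + 1\right); partial fractions split f into directly integrable pieces: - \frac{15 \theta - 8}{5780 \left(\theta^{2} + 1\right)} + \frac{2}{245 \left(\theta + 3\right)} + \frac{1}{240 \left(\theta + 2\right)} - \frac{6617}{679728 \left(\theta - 4\right)} + \frac{67}{952 \left(\theta - 4\right)^{2}}.
Check: d/d\theta[\frac{- 33085 \theta \log{\left(\theta - 4 \right)} + 14161 \theta \log{\left(\theta + 2 \right)} + 27744 \theta \log{\left(\theta + 3 \right)} - 4410 \theta \log{\left(\theta^{2} + 1 \right)} + 4704 \theta \operatorname{atan}{\left(\theta \right)} + 132340 \log{\left(\theta - 4 \right)} - 56644 \log{\left(\theta + 2 \right)} - 110976 \log{\left(\theta + 3 \right)} + 17640 \log{\left(\theta^{2} + 1 \right)} - 18816 \operatorname{atan}{\left(\theta \right)} - 239190}{3398640 \left(\theta - 4\right)}] = \frac{2 \theta^{3} + 4 \theta^{2} + \theta + 5}{4 \theta^{6} - 12 \theta^{5} - 68 \theta^{4} + 116 \theta^{3} + 312 \theta^{2} + 128 \theta + 384}, which equals f(\theta).

F(\theta) = \frac{- 33085 \theta \log{\left(\theta - 4 \right)} + 14161 \theta \log{\left(\theta + 2 \right)} + 27744 \theta \log{\left(\theta + 3 \right)} - 4410 \theta \log{\left(\theta^{2} + 1 \right)} + 4704 \theta \operatorname{atan}{\left(\theta \right)} + 132340 \log{\left(\theta - 4 \right)} - 56644 \log{\left(\theta + 2 \right)} - 110976 \log{\left(\theta + 3 \right)} + 17640 \log{\left(\theta^{2} + 1 \right)} - 18816 \operatorname{atan}{\left(\theta \right)} - 239190}{3398640 \left(\theta - 4\right)} + C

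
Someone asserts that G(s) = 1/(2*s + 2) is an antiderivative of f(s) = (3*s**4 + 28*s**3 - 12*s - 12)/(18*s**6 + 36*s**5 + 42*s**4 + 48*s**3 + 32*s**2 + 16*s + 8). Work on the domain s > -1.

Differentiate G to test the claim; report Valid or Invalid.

Invalid: d/ds[G] - f = (-6*s**2 - 2*s + 4)/(9*s**4 + 12*s**2 + 4), which is not 0.

d/ds[G] = -1/(2*s**2 + 4*s + 2)
d/ds[G] - f(s) = (-6*s**2 - 2*s + 4)/(9*s**4 + 12*s**2 + 4) != 0.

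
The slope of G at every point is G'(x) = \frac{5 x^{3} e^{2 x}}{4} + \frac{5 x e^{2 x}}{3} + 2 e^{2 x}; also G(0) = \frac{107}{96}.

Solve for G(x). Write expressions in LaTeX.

Recognize the product-rule pattern: G'(x) = u'v + uv' with u = \frac{5 x^{3}}{8} - \frac{15 x^{2}}{16} + \frac{85 x}{48} + \frac{11}{96}, v = e^{2 x}, so integration by parts undoes it.
A general antiderivative is \frac{\left(60 x^{3} - 90 x^{2} + 170 x + 11\right) e^{2 x}}{96} + C.
The condition gives C = \frac{107}{96} - (\frac{11}{96}) = 1.
So G(x) = \frac{5 x^{3} e^{2 x}}{8} - \frac{15 x^{2} e^{2 x}}{16} + \frac{85 x e^{2 x}}{48} + \frac{11 e^{2 x}}{96} + 1.
Check: d/dx[\frac{5 x^{3} e^{2 x}}{8} - \frac{15 x^{2} e^{2 x}}{16} + \frac{85 x e^{2 x}}{48} + \frac{11 e^{2 x}}{96} + 1] = \frac{5 x^{3} e^{2 x}}{4} + \frac{5 x e^{2 x}}{3} + 2 e^{2 x} = G'(x).

G(x) = \frac{5 x^{3} e^{2 x}}{8} - \frac{15 x^{2} e^{2 x}}{16} + \frac{85 x e^{2 x}}{48} + \frac{11 e^{2 x}}{96} + 1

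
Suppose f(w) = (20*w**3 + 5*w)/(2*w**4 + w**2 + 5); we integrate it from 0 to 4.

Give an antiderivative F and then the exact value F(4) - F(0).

f matches the chain-rule pattern g'(h)*h' with inner function h(w) = 2*w**4 + w**2 + 5; substituting u = h(w) collapses the integral.
F(w) = 5*log(2*w**4 + w**2 + 5)/2 is an antiderivative of f.
Check: d/dw[5*log(2*w**4 + w**2 + 5)/2] = (20*w**3 + 5*w)/(2*w**4 + w**2 + 5) = f(w).
F(4) = 5*log(533)/2; F(0) = 5*log(5)/2.
Integral = F(4) - F(0) = -5*log(5)/2 + 5*log(533)/2.

Antiderivative: F(w) = 5*log(2*w**4 + w**2 + 5)/2; value = -5*log(5)/2 + 5*log(533)/2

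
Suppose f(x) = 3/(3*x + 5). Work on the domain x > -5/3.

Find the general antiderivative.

F(x) = log(3*x + 5) + C

For F(x) to be correct the identity F'(x) - f(x) = 0 must hold.
Check: d/dx[log(3*x + 5)] = 3/(3*x + 5) = f(x).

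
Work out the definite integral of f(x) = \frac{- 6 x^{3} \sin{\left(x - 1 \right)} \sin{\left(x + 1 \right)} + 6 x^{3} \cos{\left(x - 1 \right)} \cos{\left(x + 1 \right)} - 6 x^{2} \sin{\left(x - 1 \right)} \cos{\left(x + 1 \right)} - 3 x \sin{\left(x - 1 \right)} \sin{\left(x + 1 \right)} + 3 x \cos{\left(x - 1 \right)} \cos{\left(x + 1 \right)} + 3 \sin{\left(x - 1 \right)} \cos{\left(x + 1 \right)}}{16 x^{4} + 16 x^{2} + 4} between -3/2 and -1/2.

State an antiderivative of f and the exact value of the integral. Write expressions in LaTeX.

Antiderivative: F(x) = \frac{3 x \sin{\left(x - 1 \right)} \cos{\left(x + 1 \right)}}{4 \left(2 x^{2} + 1\right)}; value = - \frac{9 \sin{\left(\frac{5}{2} \right)} \cos{\left(\frac{1}{2} \right)}}{44} + \frac{\sin{\left(\frac{3}{2} \right)} \cos{\left(\frac{1}{2} \right)}}{4}

Check any antiderivative F(x) by computing F'(x) and comparing it with f(x).
F(x) = \frac{3 x \sin{\left(x - 1 \right)} \cos{\left(x + 1 \right)}}{4 \left(2 x^{2} + 1\right)} is an antiderivative of f.
Check: d/dx[\frac{3 x \sin{\left(x - 1 \right)} \cos{\left(x + 1 \right)}}{4 \left(2 x^{2} + 1\right)}] = \frac{- 6 x^{3} \sin{\left(x - 1 \right)} \sin{\left(x + 1 \right)} + 6 x^{3} \cos{\left(x - 1 \right)} \cos{\left(x + 1 \right)} - 6 x^{2} \sin{\left(x - 1 \right)} \cos{\left(x + 1 \right)} - 3 x \sin{\left(x - 1 \right)} \sin{\left(x + 1 \right)} + 3 x \cos{\left(x - 1 \right)} \cos{\left(x + 1 \right)} + 3 \sin{\left(x - 1 \right)} \cos{\left(x + 1 \right)}}{16 x^{4} + 16 x^{2} + 4} = f(x).
F(-1/2) = \frac{\sin{\left(\frac{3}{2} \right)} \cos{\left(\frac{1}{2} \right)}}{4}; F(-3/2) = \frac{9 \sin{\left(\frac{5}{2} \right)} \cos{\left(\frac{1}{2} \right)}}{44}.
Integral = F(-1/2) - F(-3/2) = - \frac{9 \sin{\left(\frac{5}{2} \right)} \cos{\left(\frac{1}{2} \right)}}{44} + \frac{\sin{\left(\frac{3}{2} \right)} \cos{\left(\frac{1}{2} \right)}}{4}.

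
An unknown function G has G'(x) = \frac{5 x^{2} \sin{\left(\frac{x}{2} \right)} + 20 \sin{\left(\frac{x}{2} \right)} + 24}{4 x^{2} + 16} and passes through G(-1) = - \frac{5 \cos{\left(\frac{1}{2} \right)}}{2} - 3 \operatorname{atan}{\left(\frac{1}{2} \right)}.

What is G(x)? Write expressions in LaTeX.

G(x) = - \frac{5 \cos{\left(\frac{x}{2} \right)}}{2} + 3 \operatorname{atan}{\left(\frac{x}{2} \right)}

The proposed G(x) is checked by its d/dx: the result must match the given G'(x).
A general antiderivative is - \frac{5 \cos{\left(\frac{x}{2} \right)}}{2} + 3 \operatorname{atan}{\left(\frac{x}{2} \right)} + C.
The condition gives C = - \frac{5 \cos{\left(\frac{1}{2} \right)}}{2} - 3 \operatorname{atan}{\left(\frac{1}{2} \right)} - (- \frac{5 \cos{\left(\frac{1}{2} \right)}}{2} - 3 \operatorname{atan}{\left(\frac{1}{2} \right)}) = 0.
So G(x) = - \frac{5 \cos{\left(\frac{x}{2} \right)}}{2} + 3 \operatorname{atan}{\left(\frac{x}{2} \right)}.
Check: d/dx[- \frac{5 \cos{\left(\frac{x}{2} \right)}}{2} + 3 \operatorname{atan}{\left(\frac{x}{2} \right)}] = \frac{5 x^{2} \sin{\left(\frac{x}{2} \right)} + 20 \sin{\left(\frac{x}{2} \right)} + 24}{4 x^{2} + 16} = G'(x).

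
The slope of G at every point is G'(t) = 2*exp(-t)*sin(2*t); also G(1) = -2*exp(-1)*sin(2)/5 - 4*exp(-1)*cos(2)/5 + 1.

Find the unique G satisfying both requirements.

Differentiate the proposed G(t) back; it has to land on the given G'(t).
A general antiderivative is -2*exp(-t)*sin(2*t)/5 - 4*exp(-t)*cos(2*t)/5 + C.
The condition gives C = -2*exp(-1)*sin(2)/5 - 4*exp(-1)*cos(2)/5 + 1 - (-2*exp(-1)*sin(2)/5 - 4*exp(-1)*cos(2)/5) = 1.
So G(t) = 1 - 2*exp(-t)*sin(2*t)/5 - 4*exp(-t)*cos(2*t)/5.
Check: d/dt[1 - 2*exp(-t)*sin(2*t)/5 - 4*exp(-t)*cos(2*t)/5] = 2*exp(-t)*sin(2*t) = G'(t).

G(t) = 1 - 2*exp(-t)*sin(2*t)/5 - 4*exp(-t)*cos(2*t)/5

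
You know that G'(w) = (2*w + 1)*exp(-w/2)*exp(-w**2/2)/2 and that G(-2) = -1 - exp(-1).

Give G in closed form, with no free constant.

The substitution u = -w**2/2 - w/2 works: G'(w) is exactly (dG/du)*(du/dw) for that inner function.
A general antiderivative is -exp(-w**2/2 - w/2) + C.
The condition gives C = -1 - exp(-1) - (-exp(-1)) = -1.
So G(w) = -exp(-w**2/2 - w/2) - 1.
Check: d/dw[-exp(-w**2/2 - w/2) - 1] = (2*w + 1)*exp(-w/2)*exp(-w**2/2)/2 = G'(w).

G(w) = -exp(-w**2/2 - w/2) - 1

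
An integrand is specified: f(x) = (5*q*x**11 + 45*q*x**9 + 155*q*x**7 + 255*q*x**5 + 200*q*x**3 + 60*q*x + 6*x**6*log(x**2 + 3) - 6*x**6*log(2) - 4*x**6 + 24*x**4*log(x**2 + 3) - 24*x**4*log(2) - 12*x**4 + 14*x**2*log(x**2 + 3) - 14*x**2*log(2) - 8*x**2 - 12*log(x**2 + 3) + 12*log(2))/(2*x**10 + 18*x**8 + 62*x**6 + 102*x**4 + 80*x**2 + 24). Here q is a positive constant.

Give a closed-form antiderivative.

Since d/dx undoes antidifferentiation here, F'(x) = f(x) is required of F(x).
Check: d/dx[x*(5*q*x**5 + 15*q*x**3 + 10*q*x - 4*log(x**2/2 + 3/2))/(4*(x**2 + 1)*(x**2 + 2))] = (5*q*x**11 + 45*q*x**9 + 155*q*x**7 + 255*q*x**5 + 200*q*x**3 + 60*q*x + 6*x**6*log(x**2 + 3) - 6*x**6*log(2) - 4*x**6 + 24*x**4*log(x**2 + 3) - 24*x**4*log(2) - 12*x**4 + 14*x**2*log(x**2 + 3) - 14*x**2*log(2) - 8*x**2 - 12*log(x**2 + 3) + 12*log(2))/(2*x**10 + 18*x**8 + 62*x**6 + 102*x**4 + 80*x**2 + 24) = f(x).

An antiderivative is F(x) = x*(5*q*x**5 + 15*q*x**3 + 10*q*x - 4*log(x**2/2 + 3/2))/(4*(x**2 + 1)*(x**2 + 2)).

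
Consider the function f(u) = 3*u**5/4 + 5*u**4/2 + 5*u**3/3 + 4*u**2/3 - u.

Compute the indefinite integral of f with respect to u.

F(u) = u**6/8 + u**5/2 + 5*u**4/12 + 4*u**3/9 - u**2/2 + C

The integrand splits into summands that can be handled one at a time.
Check: d/du[u**6/8 + u**5/2 + 5*u**4/12 + 4*u**3/9 - u**2/2] = 3*u**5/4 + 5*u**4/2 + 5*u**3/3 + 4*u**2/3 - u = f(u).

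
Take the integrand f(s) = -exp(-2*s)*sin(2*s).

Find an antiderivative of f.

An antiderivative is F(s) = (sin(2*s) + cos(2*s))*exp(-2*s)/4.

A candidate is checked by its d/ds: the result must match f(s).
Check: d/ds[(sin(2*s) + cos(2*s))*exp(-2*s)/4] = -exp(-2*s)*sin(2*s) = f(s).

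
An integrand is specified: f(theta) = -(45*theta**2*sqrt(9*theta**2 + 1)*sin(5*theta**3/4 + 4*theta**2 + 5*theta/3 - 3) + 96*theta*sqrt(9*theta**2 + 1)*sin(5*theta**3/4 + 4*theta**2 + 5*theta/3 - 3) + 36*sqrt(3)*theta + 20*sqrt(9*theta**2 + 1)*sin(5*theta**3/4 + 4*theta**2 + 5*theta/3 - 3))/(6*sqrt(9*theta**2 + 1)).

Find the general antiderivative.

F(theta) = -2*sqrt(3*theta**2 + 1/3) + 2*cos(5*theta**3/4 + 4*theta**2 + 5*theta/3 - 3) + C

Whatever form F(theta) takes, F'(theta) = f(theta) is non-negotiable.
Check: d/dtheta[-2*sqrt(3*theta**2 + 1/3) + 2*cos(5*theta**3/4 + 4*theta**2 + 5*theta/3 - 3)] = (-45*theta**2*sqrt(9*theta**2 + 1)*sin(5*theta**3/4 + 4*theta**2 + 5*theta/3 - 3) - 96*theta*sqrt(9*theta**2 + 1)*sin(5*theta**3/4 + 4*theta**2 + 5*theta/3 - 3) - 36*sqrt(3)*theta - 20*sqrt(9*theta**2 + 1)*sin(5*theta**3/4 + 4*theta**2 + 5*theta/3 - 3))/(6*sqrt(9*theta**2 + 1)), which equals f(theta).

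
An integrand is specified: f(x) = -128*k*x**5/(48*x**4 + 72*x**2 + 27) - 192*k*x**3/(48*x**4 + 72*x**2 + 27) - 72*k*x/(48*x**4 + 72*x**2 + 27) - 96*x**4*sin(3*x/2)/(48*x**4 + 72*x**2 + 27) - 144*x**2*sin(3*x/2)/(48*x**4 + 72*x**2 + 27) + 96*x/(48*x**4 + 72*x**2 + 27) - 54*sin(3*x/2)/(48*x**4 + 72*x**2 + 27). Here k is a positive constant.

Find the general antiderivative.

F(x) = -4*k*x**2/3 + 4*cos(3*x/2)/3 - 4/(4*x**2 + 3) + C

Integrate term by term and add the pieces.
Check: d/dx[-4*k*x**2/3 + 4*cos(3*x/2)/3 - 4/(4*x**2 + 3)] = (-128*k*x**5 - 192*k*x**3 - 72*k*x - 96*x**4*sin(3*x/2) - 144*x**2*sin(3*x/2) + 96*x - 54*sin(3*x/2))/(48*x**4 + 72*x**2 + 27), which equals f(x).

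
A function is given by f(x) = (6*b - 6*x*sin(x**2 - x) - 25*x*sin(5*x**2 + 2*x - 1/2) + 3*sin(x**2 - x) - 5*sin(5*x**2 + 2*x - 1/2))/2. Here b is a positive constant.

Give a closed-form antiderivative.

An antiderivative is F(x) = (12*b*x + 6*cos(x**2 - x) + 5*cos(5*x**2 + 2*x - 1/2))/4.

Since d/dx undoes antidifferentiation here, F'(x) = f(x) is required of F(x).
Check: d/dx[(12*b*x + 6*cos(x**2 - x) + 5*cos(5*x**2 + 2*x - 1/2))/4] = 3*b - 3*x*sin(x**2 - x) - 25*x*sin(5*x**2 + 2*x - 1/2)/2 + 3*sin(x**2 - x)/2 - 5*sin(5*x**2 + 2*x - 1/2)/2, which equals f(x).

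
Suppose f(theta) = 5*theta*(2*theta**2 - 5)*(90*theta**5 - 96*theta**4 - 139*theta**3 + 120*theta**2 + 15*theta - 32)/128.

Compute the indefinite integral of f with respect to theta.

f has the shape u'v + uv' for u = -5*(theta**2/2 - 5/4)**2/2 and v = -5*theta**5/4 + 3*theta**4/2 + theta**3/4 + 1 — it is the derivative of the product u*v.
Check: d/dtheta[-5*(2*theta**2 - 5)**2*(-5*theta**5 + 6*theta**4 + theta**3 + 4)/128] = 225*theta**8/32 - 15*theta**7/2 - 455*theta**6/16 + 225*theta**5/8 + 3625*theta**4/128 - 415*theta**3/16 - 375*theta**2/128 + 25*theta/4, which equals f(theta).

F(theta) = -5*(2*theta**2 - 5)**2*(-5*theta**5 + 6*theta**4 + theta**3 + 4)/128 + C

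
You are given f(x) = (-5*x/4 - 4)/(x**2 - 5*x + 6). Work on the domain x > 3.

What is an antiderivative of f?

Factor the denominator (4*(x - 3)*(x - 2)) and decompose: f = 13/(2*(x - 2)) - 31/(4*(x - 3)); each piece integrates to a log, atan, or power term.
Check: d/dx[-31*log(x - 3)/4 + 13*log(x - 2)/2] = (-5*x - 16)/(4*x**2 - 20*x + 24), which equals f(x).

An antiderivative is F(x) = -31*log(x - 3)/4 + 13*log(x - 2)/2.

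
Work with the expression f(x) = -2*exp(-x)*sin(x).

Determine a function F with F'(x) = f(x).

An antiderivative is F(x) = exp(-x)*sin(x) + exp(-x)*cos(x).

For F(x) to be correct the identity F'(x) - f(x) = 0 must hold.
Check: d/dx[exp(-x)*sin(x) + exp(-x)*cos(x)] = -2*exp(-x)*sin(x) = f(x).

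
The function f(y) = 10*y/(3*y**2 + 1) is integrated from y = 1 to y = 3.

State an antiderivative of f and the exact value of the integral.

Antiderivative: F(y) = 5*log(3*y**2/2 + 1/2)/3; value = -5*log(2)/3 + 5*log(14)/3

The substitution u = 3*y**2/2 + 1/2 works: f is exactly (dF/du)*(du/dy) for that inner function.
F(y) = 5*log(3*y**2/2 + 1/2)/3 is an antiderivative of f.
Check: d/dy[5*log(3*y**2/2 + 1/2)/3] = 10*y/(3*y**2 + 1) = f(y).
F(3) = 5*log(14)/3; F(1) = 5*log(2)/3.
Integral = F(3) - F(1) = -5*log(2)/3 + 5*log(14)/3.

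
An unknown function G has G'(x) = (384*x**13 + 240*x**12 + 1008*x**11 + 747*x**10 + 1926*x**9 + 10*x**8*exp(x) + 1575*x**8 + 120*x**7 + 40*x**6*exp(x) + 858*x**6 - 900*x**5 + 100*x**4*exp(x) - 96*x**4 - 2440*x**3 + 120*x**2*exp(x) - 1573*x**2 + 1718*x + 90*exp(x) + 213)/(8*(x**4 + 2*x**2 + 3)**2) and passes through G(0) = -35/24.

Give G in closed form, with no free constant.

G(x) = 8*x**6 + 6*x**5 - 33*x**4/2 - 71*x**3/8 + 99*x**2/8 + 27*x/8 - 5*x/(4*x**4 + 8*x**2 + 12) + 5*exp(x)/4 - 27/8 + 2/(x**4 + 2*x**2 + 3)

The proposed G(x) is checked by its d/dx: the result must match the given G'(x).
A general antiderivative is (2 - 5*x/4)/(x**4 + 2*x**2 + 3) + (2*x**2 + x/2 - 3/2)**3 + 5*exp(x)/4 + C.
The condition gives C = -35/24 - (-35/24) = 0.
So G(x) = 8*x**6 + 6*x**5 - 33*x**4/2 - 71*x**3/8 + 99*x**2/8 + 27*x/8 - 5*x/(4*x**4 + 8*x**2 + 12) + 5*exp(x)/4 - 27/8 + 2/(x**4 + 2*x**2 + 3).
Check: d/dx[8*x**6 + 6*x**5 - 33*x**4/2 - 71*x**3/8 + 99*x**2/8 + 27*x/8 - 5*x/(4*x**4 + 8*x**2 + 12) + 5*exp(x)/4 - 27/8 + 2/(x**4 + 2*x**2 + 3)] = (384*x**13 + 240*x**12 + 1008*x**11 + 747*x**10 + 1926*x**9 + 10*x**8*exp(x) + 1575*x**8 + 120*x**7 + 40*x**6*exp(x) + 858*x**6 - 900*x**5 + 100*x**4*exp(x) - 96*x**4 - 2440*x**3 + 120*x**2*exp(x) - 1573*x**2 + 1718*x + 90*exp(x) + 213)/(8*x**8 + 32*x**6 + 80*x**4 + 96*x**2 + 72), which equals G'(x).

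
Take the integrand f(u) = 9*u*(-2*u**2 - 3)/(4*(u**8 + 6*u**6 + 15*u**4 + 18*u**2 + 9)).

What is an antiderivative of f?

f matches the chain-rule pattern g'(h)*h' with inner function h(u) = 2*u**4/3 + 2*u**2 + 2; substituting w = h(u) collapses the integral.
Check: d/du[3/(8*u**4/3 + 8*u**2 + 8)] = (-18*u**3 - 27*u)/(4*u**8 + 24*u**6 + 60*u**4 + 72*u**2 + 36), which equals f(u).

An antiderivative is F(u) = 3/(8*u**4/3 + 8*u**2 + 8).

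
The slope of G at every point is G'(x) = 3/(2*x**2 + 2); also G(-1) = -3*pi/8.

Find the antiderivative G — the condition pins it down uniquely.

G(x) = 3*atan(x)/2

Any candidate G(x) must reproduce the stated G'(x) exactly.
A general antiderivative is 3*atan(x)/2 + C.
The condition gives C = -3*pi/8 - (-3*pi/8) = 0.
So G(x) = 3*atan(x)/2.
Check: d/dx[3*atan(x)/2] = 3/(2*x**2 + 2) = G'(x).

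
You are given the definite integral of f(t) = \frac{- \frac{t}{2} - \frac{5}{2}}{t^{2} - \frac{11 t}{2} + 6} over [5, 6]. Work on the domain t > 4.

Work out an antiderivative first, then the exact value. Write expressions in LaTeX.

Antiderivative: F(t) = \frac{- 18 \log{\left(t - 4 \right)} + 13 \log{\left(t - \frac{3}{2} \right)}}{10}; value = - \frac{13 \log{\left(\frac{7}{2} \right)}}{10} - \frac{9 \log{\left(2 \right)}}{5} + \frac{13 \log{\left(\frac{9}{2} \right)}}{10}

Factor the denominator (\left(t - 4\right) \left(2 t - 3\right)) and decompose: f = \frac{13}{5 \left(2 t - 3\right)} - \frac{9}{5 \left(t - 4\right)}; each piece integrates to a log, atan, or power term.
F(t) = \frac{- 18 \log{\left(t - 4 \right)} + 13 \log{\left(t - \frac{3}{2} \right)}}{10} is an antiderivative of f.
Check: d/dt[\frac{- 18 \log{\left(t - 4 \right)} + 13 \log{\left(t - \frac{3}{2} \right)}}{10}] = \frac{- t - 5}{2 t^{2} - 11 t + 12}, which equals f(t).
F(6) = - \frac{9 \log{\left(2 \right)}}{5} + \frac{13 \log{\left(\frac{9}{2} \right)}}{10}; F(5) = \frac{13 \log{\left(\frac{7}{2} \right)}}{10}.
Integral = F(6) - F(5) = - \frac{13 \log{\left(\frac{7}{2} \right)}}{10} - \frac{9 \log{\left(2 \right)}}{5} + \frac{13 \log{\left(\frac{9}{2} \right)}}{10}.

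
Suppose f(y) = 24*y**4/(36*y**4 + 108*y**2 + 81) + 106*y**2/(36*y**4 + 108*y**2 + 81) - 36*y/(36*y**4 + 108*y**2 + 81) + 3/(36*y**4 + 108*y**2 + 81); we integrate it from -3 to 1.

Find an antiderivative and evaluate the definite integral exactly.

Antiderivative: F(y) = -(-48*y**3 + 18*y**2 - 4*y - 9)/(36*(2*y**2 + 3)); value = 76/35

f has the shape u'v + uv' for u = -1/(3*(2*y**2 + 3)) and v = -4*y**3 + 3*y**2/2 - y/3 - 3/4 — it is the derivative of the product u*v.
F(y) = -(-48*y**3 + 18*y**2 - 4*y - 9)/(36*(2*y**2 + 3)) is an antiderivative of f.
Check: d/dy[-(-48*y**3 + 18*y**2 - 4*y - 9)/(36*(2*y**2 + 3))] = (24*y**4 + 106*y**2 - 36*y + 3)/(36*y**4 + 108*y**2 + 81), which equals f(y).
F(1) = 43/180; F(-3) = -487/252.
Integral = F(1) - F(-3) = 76/35.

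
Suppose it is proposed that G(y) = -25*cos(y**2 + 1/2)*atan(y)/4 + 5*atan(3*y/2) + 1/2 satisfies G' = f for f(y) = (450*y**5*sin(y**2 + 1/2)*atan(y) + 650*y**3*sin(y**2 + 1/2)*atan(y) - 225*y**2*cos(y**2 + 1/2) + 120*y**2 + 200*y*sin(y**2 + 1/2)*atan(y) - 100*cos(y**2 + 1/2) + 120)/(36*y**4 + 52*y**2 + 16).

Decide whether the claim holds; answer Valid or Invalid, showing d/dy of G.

Valid: G'(y) = f(y).

d/dy[G] = (450*y**5*sin(y**2 + 1/2)*atan(y) + 650*y**3*sin(y**2 + 1/2)*atan(y) - 225*y**2*cos(y**2 + 1/2) + 120*y**2 + 200*y*sin(y**2 + 1/2)*atan(y) - 100*cos(y**2 + 1/2) + 120)/(36*y**4 + 52*y**2 + 16)
This equals f(y) exactly, so the claim holds.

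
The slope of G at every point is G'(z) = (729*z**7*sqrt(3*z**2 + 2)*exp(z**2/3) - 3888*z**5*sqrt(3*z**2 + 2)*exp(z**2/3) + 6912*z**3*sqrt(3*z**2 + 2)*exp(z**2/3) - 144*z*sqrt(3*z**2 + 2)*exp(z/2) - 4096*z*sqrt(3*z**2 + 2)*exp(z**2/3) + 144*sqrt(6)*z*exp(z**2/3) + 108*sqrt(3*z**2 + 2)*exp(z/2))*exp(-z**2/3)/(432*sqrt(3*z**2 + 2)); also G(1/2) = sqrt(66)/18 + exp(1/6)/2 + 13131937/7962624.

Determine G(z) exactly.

For G(z) to be correct, d/dz[G] must agree with the stated G'(z) identically.
A general antiderivative is 2*(4/3 - 3*z**2/4)**4/3 + sqrt(2*z**2 + 4/3)/3 + exp(-z**2/3 + z/2)/2 + C.
The condition gives C = sqrt(66)/18 + exp(1/6)/2 + 13131937/7962624 - (sqrt(66)/18 + exp(1/6)/2 + 9150625/7962624) = 1/2.
So G(z) = ((16 - 9*z**2)**4 + 3456*sqrt(6)*sqrt(3*z**2 + 2) + 15552*exp(-z**2/3 + z/2) + 15552)/31104.
Check: d/dz[((16 - 9*z**2)**4 + 3456*sqrt(6)*sqrt(3*z**2 + 2) + 15552*exp(-z**2/3 + z/2) + 15552)/31104] = (729*z**7*sqrt(3*z**2 + 2) - 3888*z**5*sqrt(3*z**2 + 2) + 6912*z**3*sqrt(3*z**2 + 2) - 144*z*sqrt(3*z**2 + 2)*exp(z/2)*exp(-z**2/3) - 4096*z*sqrt(3*z**2 + 2) + 144*sqrt(6)*z + 108*sqrt(3*z**2 + 2)*exp(z/2)*exp(-z**2/3))/(432*sqrt(3*z**2 + 2)), which equals G'(z).

G(z) = ((16 - 9*z**2)**4 + 3456*sqrt(6)*sqrt(3*z**2 + 2) + 15552*exp(-z**2/3 + z/2) + 15552)/31104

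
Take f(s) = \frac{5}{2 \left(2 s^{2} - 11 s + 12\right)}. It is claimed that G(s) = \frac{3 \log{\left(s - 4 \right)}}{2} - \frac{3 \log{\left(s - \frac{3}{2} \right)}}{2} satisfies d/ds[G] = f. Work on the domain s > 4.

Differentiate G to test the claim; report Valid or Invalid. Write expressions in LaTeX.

d/ds[G] = \frac{15}{4 s^{2} - 22 s + 24}
d/ds[G] - f(s) = \frac{5}{2 s^{2} - 11 s + 12} != 0.

Invalid: d/ds[G] - f = \frac{5}{2 s^{2} - 11 s + 12}, which is not 0.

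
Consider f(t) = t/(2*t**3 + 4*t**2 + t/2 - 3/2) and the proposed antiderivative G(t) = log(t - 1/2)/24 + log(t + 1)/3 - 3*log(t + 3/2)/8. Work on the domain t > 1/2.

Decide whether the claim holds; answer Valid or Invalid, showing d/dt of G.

d/dt[G] = t/(4*t**3 + 8*t**2 + t - 3)
d/dt[G] - f(t) = -t/(4*t**3 + 8*t**2 + t - 3) != 0.

Invalid: d/dt[G] - f = -t/(4*t**3 + 8*t**2 + t - 3), which is not 0.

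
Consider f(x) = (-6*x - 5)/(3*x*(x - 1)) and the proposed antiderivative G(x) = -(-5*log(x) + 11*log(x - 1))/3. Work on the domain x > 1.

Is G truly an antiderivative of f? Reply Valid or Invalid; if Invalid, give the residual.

Valid - the claim checks out under differentiation.

d/dx[G] = (-6*x - 5)/(3*x**2 - 3*x)
This equals f(x) exactly, so the claim holds.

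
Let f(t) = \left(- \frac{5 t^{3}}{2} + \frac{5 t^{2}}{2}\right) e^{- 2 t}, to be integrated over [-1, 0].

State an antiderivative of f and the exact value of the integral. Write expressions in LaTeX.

Antiderivative: F(t) = \frac{5 \left(4 t^{3} + 2 t^{2} + 2 t + 1\right) e^{- 2 t}}{16}; value = \frac{5}{16} + \frac{15 e^{2}}{16}

f has the shape u'v + uv' for u = \frac{5 t^{3}}{4} + \frac{5 t^{2}}{8} + \frac{5 t}{8} + \frac{5}{16} and v = e^{- 2 t} — it is the derivative of the product u*v.
F(t) = \frac{5 \left(4 t^{3} + 2 t^{2} + 2 t + 1\right) e^{- 2 t}}{16} is an antiderivative of f.
Check: d/dt[\frac{5 \left(4 t^{3} + 2 t^{2} + 2 t + 1\right) e^{- 2 t}}{16}] = \frac{\left(- 5 t^{3} + 5 t^{2}\right) e^{- 2 t}}{2}, which equals f(t).
F(0) = \frac{5}{16}; F(-1) = - \frac{15 e^{2}}{16}.
Integral = F(0) - F(-1) = \frac{5}{16} + \frac{15 e^{2}}{16}.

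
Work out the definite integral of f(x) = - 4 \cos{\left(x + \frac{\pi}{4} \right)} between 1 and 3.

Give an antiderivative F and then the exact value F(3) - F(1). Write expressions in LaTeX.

Check any antiderivative F(x) by computing F'(x) and comparing it with f(x).
F(x) = - 4 \sin{\left(x + \frac{\pi}{4} \right)} is an antiderivative of f.
Check: d/dx[- 4 \sin{\left(x + \frac{\pi}{4} \right)}] = - 4 \cos{\left(x + \frac{\pi}{4} \right)} = f(x).
F(3) = - 4 \sin{\left(\frac{\pi}{4} + 3 \right)}; F(1) = - 4 \sin{\left(\frac{\pi}{4} + 1 \right)}.
Integral = F(3) - F(1) = - 4 \sin{\left(\frac{\pi}{4} + 3 \right)} + 4 \sin{\left(\frac{\pi}{4} + 1 \right)}.

Antiderivative: F(x) = - 4 \sin{\left(x + \frac{\pi}{4} \right)}; value = - 4 \sin{\left(\frac{\pi}{4} + 3 \right)} + 4 \sin{\left(\frac{\pi}{4} + 1 \right)}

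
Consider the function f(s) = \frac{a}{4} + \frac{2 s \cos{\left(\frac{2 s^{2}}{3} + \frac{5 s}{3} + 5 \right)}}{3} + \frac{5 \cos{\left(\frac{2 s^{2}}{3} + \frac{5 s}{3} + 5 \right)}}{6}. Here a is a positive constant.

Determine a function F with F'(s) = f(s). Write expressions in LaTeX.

An antiderivative is F(s) = \frac{a s}{4} + \frac{\sin{\left(\frac{2 s^{2}}{3} + \frac{5 s}{3} + 5 \right)}}{2}.

The integrand splits into summands that can be handled one at a time.
Check: d/ds[\frac{a s}{4} + \frac{\sin{\left(\frac{2 s^{2}}{3} + \frac{5 s}{3} + 5 \right)}}{2}] = \frac{a}{4} + \frac{2 s \cos{\left(\frac{2 s^{2}}{3} + \frac{5 s}{3} + 5 \right)}}{3} + \frac{5 \cos{\left(\frac{2 s^{2}}{3} + \frac{5 s}{3} + 5 \right)}}{6} = f(s).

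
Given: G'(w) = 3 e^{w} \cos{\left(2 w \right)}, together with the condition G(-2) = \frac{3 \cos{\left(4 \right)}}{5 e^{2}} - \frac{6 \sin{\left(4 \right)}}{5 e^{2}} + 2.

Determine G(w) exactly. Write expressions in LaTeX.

G(w) = \frac{6 e^{w} \sin{\left(2 w \right)}}{5} + \frac{3 e^{w} \cos{\left(2 w \right)}}{5} + 2

Whatever form G(w) takes, its d/dw must return the stated G'(w).
A general antiderivative is \frac{6 e^{w} \sin{\left(2 w \right)}}{5} + \frac{3 e^{w} \cos{\left(2 w \right)}}{5} + C.
The condition gives C = \frac{3 \cos{\left(4 \right)}}{5 e^{2}} - \frac{6 \sin{\left(4 \right)}}{5 e^{2}} + 2 - (\frac{3 \cos{\left(4 \right)}}{5 e^{2}} - \frac{6 \sin{\left(4 \right)}}{5 e^{2}}) = 2.
So G(w) = \frac{6 e^{w} \sin{\left(2 w \right)}}{5} + \frac{3 e^{w} \cos{\left(2 w \right)}}{5} + 2.
Check: d/dw[\frac{6 e^{w} \sin{\left(2 w \right)}}{5} + \frac{3 e^{w} \cos{\left(2 w \right)}}{5} + 2] = 3 e^{w} \cos{\left(2 w \right)} = G'(w).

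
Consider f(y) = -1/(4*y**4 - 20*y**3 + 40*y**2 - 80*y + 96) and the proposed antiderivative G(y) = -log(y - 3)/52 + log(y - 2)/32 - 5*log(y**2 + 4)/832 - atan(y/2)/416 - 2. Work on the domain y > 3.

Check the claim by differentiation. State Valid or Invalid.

Valid - differentiating G returns exactly f.

d/dy[G] = -1/(4*y**4 - 20*y**3 + 40*y**2 - 80*y + 96)
This equals f(y) exactly, so the claim holds.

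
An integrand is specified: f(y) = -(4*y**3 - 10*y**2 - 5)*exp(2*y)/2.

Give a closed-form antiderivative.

Recognize the product-rule pattern: f = u'v + uv' with u = -y**3 + 4*y**2 - 4*y + 13/4, v = exp(2*y), so integration by parts undoes it.
Check: d/dy[(-4*y**3 + 16*y**2 - 16*y + 13)*exp(2*y)/4] = -2*y**3*exp(2*y) + 5*y**2*exp(2*y) + 5*exp(2*y)/2, which equals f(y).

An antiderivative is F(y) = (-4*y**3 + 16*y**2 - 16*y + 13)*exp(2*y)/4.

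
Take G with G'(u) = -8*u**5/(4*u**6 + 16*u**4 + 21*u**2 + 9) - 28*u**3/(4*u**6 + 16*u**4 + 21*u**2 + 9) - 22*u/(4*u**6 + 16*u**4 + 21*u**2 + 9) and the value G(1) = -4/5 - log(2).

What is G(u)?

Integrate term by term and add the pieces.
A general antiderivative is -log(u**2 + 1) + 1/(2*u**2 + 3) + C.
The condition gives C = -4/5 - log(2) - (1/5 - log(2)) = -1.
So G(u) = -log(u**2 + 1) - 1 + 1/(2*u**2 + 3).
Check: d/du[-log(u**2 + 1) - 1 + 1/(2*u**2 + 3)] = (-8*u**5 - 28*u**3 - 22*u)/(4*u**6 + 16*u**4 + 21*u**2 + 9), which equals G'(u).

G(u) = -log(u**2 + 1) - 1 + 1/(2*u**2 + 3)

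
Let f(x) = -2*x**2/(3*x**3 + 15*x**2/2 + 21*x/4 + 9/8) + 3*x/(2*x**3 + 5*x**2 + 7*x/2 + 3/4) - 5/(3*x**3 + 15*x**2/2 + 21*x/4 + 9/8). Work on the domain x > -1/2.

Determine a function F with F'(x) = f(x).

An antiderivative is F(x) = (114*x*log(x + 1/2) - 130*x*log(x + 3/2) + 57*log(x + 1/2) - 65*log(x + 3/2) + 62)/(12*(2*x + 1)).

Factor the denominator (3*(2*x + 1)**2*(2*x + 3)) and decompose: f = -65/(6*(2*x + 3)) + 19/(2*(2*x + 1)) - 31/(3*(2*x + 1)**2); each piece integrates to a log, atan, or power term.
Check: d/dx[(114*x*log(x + 1/2) - 130*x*log(x + 3/2) + 57*log(x + 1/2) - 65*log(x + 3/2) + 62)/(12*(2*x + 1))] = (-16*x**2 + 36*x - 40)/(24*x**3 + 60*x**2 + 42*x + 9), which equals f(x).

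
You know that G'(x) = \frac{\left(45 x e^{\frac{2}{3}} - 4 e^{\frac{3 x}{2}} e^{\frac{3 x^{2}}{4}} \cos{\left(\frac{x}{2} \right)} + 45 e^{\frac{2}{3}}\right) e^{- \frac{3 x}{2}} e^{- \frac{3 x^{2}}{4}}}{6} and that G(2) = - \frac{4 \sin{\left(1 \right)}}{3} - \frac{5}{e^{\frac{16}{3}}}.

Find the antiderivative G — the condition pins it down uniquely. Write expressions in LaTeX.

G(x) = - 5 e^{- \frac{3 x^{2}}{4} - \frac{3 x}{2} + \frac{2}{3}} - \frac{4 \sin{\left(\frac{x}{2} \right)}}{3}

A candidate passes only if d/dx[G] lands on the given G'(x) exactly.
A general antiderivative is - 5 e^{- \frac{3 x^{2}}{4} - \frac{3 x}{2} + \frac{2}{3}} - \frac{4 \sin{\left(\frac{x}{2} \right)}}{3} + C.
The condition gives C = - \frac{4 \sin{\left(1 \right)}}{3} - \frac{5}{e^{\frac{16}{3}}} - (- \frac{4 \sin{\left(1 \right)}}{3} - \frac{5}{e^{\frac{16}{3}}}) = 0.
So G(x) = - 5 e^{- \frac{3 x^{2}}{4} - \frac{3 x}{2} + \frac{2}{3}} - \frac{4 \sin{\left(\frac{x}{2} \right)}}{3}.
Check: d/dx[- 5 e^{- \frac{3 x^{2}}{4} - \frac{3 x}{2} + \frac{2}{3}} - \frac{4 \sin{\left(\frac{x}{2} \right)}}{3}] = \frac{\left(45 x - \frac{4 e^{\frac{3 x}{2}} e^{\frac{3 x^{2}}{4}} \cos{\left(\frac{x}{2} \right)}}{e^{\frac{2}{3}}} + 45\right) e^{\frac{2}{3}} e^{- \frac{3 x}{2}} e^{- \frac{3 x^{2}}{4}}}{6}, which equals G'(x).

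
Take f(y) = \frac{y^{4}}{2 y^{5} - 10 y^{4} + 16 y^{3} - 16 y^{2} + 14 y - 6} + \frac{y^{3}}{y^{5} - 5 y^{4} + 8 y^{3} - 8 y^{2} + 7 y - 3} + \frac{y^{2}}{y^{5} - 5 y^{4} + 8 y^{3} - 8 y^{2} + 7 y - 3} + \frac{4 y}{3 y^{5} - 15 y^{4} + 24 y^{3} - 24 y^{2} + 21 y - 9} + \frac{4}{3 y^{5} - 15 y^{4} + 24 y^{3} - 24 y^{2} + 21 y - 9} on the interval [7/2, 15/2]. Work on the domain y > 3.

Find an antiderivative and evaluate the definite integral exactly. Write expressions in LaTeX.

The denominator factors as 6 \left(y - 3\right) \left(y - 1\right)^{2} \left(y^{2} + 1\right); partial fractions split f into directly integrable pieces: - \frac{13 y - 11}{120 \left(y^{2} + 1\right)} - \frac{23}{16 \left(y - 1\right)} - \frac{31}{24 \left(y - 1\right)^{2}} + \frac{491}{240 \left(y - 3\right)}.
F(y) = \frac{491 y \log{\left(y - 3 \right)} - 345 y \log{\left(y - 1 \right)} - 13 y \log{\left(y^{2} + 1 \right)} + 22 y \operatorname{atan}{\left(y \right)} - 491 \log{\left(y - 3 \right)} + 345 \log{\left(y - 1 \right)} + 13 \log{\left(y^{2} + 1 \right)} - 22 \operatorname{atan}{\left(y \right)} + 310}{240 \left(y - 1\right)} is an antiderivative of f.
Check: d/dy[\frac{491 y \log{\left(y - 3 \right)} - 345 y \log{\left(y - 1 \right)} - 13 y \log{\left(y^{2} + 1 \right)} + 22 y \operatorname{atan}{\left(y \right)} - 491 \log{\left(y - 3 \right)} + 345 \log{\left(y - 1 \right)} + 13 \log{\left(y^{2} + 1 \right)} - 22 \operatorname{atan}{\left(y \right)} + 310}{240 \left(y - 1\right)}] = \frac{3 y^{4} + 6 y^{3} + 6 y^{2} + 8 y + 8}{6 y^{5} - 30 y^{4} + 48 y^{3} - 48 y^{2} + 42 y - 18}, which equals f(y).
F(15/2) = - \frac{23 \log{\left(\frac{13}{2} \right)}}{16} - \frac{13 \log{\left(\frac{229}{4} \right)}}{240} + \frac{11 \operatorname{atan}{\left(\frac{15}{2} \right)}}{120} + \frac{31}{156} + \frac{491 \log{\left(\frac{9}{2} \right)}}{240}; F(7/2) = - \frac{491 \log{\left(2 \right)}}{240} - \frac{23 \log{\left(\frac{5}{2} \right)}}{16} - \frac{13 \log{\left(\frac{53}{4} \right)}}{240} + \frac{11 \operatorname{atan}{\left(\frac{7}{2} \right)}}{120} + \frac{31}{60}.
Integral = F(15/2) - F(7/2) = - \frac{23 \log{\left(\frac{13}{2} \right)}}{16} - \frac{62}{195} - \frac{13 \log{\left(\frac{229}{4} \right)}}{240} - \frac{11 \operatorname{atan}{\left(\frac{7}{2} \right)}}{120} + \frac{11 \operatorname{atan}{\left(\frac{15}{2} \right)}}{120} + \frac{13 \log{\left(\frac{53}{4} \right)}}{240} + \frac{23 \log{\left(\frac{5}{2} \right)}}{16} + \frac{491 \log{\left(2 \right)}}{240} + \frac{491 \log{\left(\frac{9}{2} \right)}}{240}.

Antiderivative: F(y) = \frac{491 y \log{\left(y - 3 \right)} - 345 y \log{\left(y - 1 \right)} - 13 y \log{\left(y^{2} + 1 \right)} + 22 y \operatorname{atan}{\left(y \right)} - 491 \log{\left(y - 3 \right)} + 345 \log{\left(y - 1 \right)} + 13 \log{\left(y^{2} + 1 \right)} - 22 \operatorname{atan}{\left(y \right)} + 310}{240 \left(y - 1\right)}; value = - \frac{23 \log{\left(\frac{13}{2} \right)}}{16} - \frac{62}{195} - \frac{13 \log{\left(\frac{229}{4} \right)}}{240} - \frac{11 \operatorname{atan}{\left(\frac{7}{2} \right)}}{120} + \frac{11 \operatorname{atan}{\left(\frac{15}{2} \right)}}{120} + \frac{13 \log{\left(\frac{53}{4} \right)}}{240} + \frac{23 \log{\left(\frac{5}{2} \right)}}{16} + \frac{491 \log{\left(2 \right)}}{240} + \frac{491 \log{\left(\frac{9}{2} \right)}}{240}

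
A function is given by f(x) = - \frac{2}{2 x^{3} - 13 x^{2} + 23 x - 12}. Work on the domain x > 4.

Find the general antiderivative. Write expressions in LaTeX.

The denominator factors as \left(x - 4\right) \left(x - 1\right) \left(2 x - 3\right); partial fractions split f into directly integrable pieces: \frac{8}{5 \left(2 x - 3\right)} - \frac{2}{3 \left(x - 1\right)} - \frac{2}{15 \left(x - 4\right)}.
Check: d/dx[- \frac{2 \log{\left(x - 4 \right)}}{15} + \frac{4 \log{\left(x - \frac{3}{2} \right)}}{5} - \frac{2 \log{\left(x - 1 \right)}}{3}] = - \frac{2}{2 x^{3} - 13 x^{2} + 23 x - 12} = f(x).

F(x) = - \frac{2 \log{\left(x - 4 \right)}}{15} + \frac{4 \log{\left(x - \frac{3}{2} \right)}}{5} - \frac{2 \log{\left(x - 1 \right)}}{3} + C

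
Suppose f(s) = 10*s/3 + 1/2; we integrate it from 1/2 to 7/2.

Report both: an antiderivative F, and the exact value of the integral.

Differentiate the proposed F(s) back; it has to land on f(s) exactly.
F(s) = (20*s**2 + 6*s - 3)/12 is an antiderivative of f.
Check: d/ds[(20*s**2 + 6*s - 3)/12] = 10*s/3 + 1/2 = f(s).
F(7/2) = 263/12; F(1/2) = 5/12.
Integral = F(7/2) - F(1/2) = 43/2.

Antiderivative: F(s) = (20*s**2 + 6*s - 3)/12; value = 43/2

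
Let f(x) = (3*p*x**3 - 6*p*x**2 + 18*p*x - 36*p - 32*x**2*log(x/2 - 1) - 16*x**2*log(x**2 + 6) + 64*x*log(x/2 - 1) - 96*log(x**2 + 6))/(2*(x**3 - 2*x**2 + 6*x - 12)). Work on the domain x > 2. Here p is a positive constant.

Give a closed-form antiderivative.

An antiderivative is F(x) = 3*p*x/2 - 8*log(x/2 - 1)*log(x**2 + 6).

An antiderivative F(x) passes only if d/dx[F] lands on f(x) exactly.
Check: d/dx[3*p*x/2 - 8*log(x/2 - 1)*log(x**2 + 6)] = (3*p*x**3 - 6*p*x**2 + 18*p*x - 36*p - 32*x**2*log(x/2 - 1) - 16*x**2*log(x**2 + 6) + 64*x*log(x/2 - 1) - 96*log(x**2 + 6))/(2*x**3 - 4*x**2 + 12*x - 24), which equals f(x).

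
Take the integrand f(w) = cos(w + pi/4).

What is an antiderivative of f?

Since d/dw undoes antidifferentiation here, F'(w) = f(w) is required of F(w).
Check: d/dw[sin(w + pi/4)] = cos(w + pi/4) = f(w).

An antiderivative is F(w) = sin(w + pi/4).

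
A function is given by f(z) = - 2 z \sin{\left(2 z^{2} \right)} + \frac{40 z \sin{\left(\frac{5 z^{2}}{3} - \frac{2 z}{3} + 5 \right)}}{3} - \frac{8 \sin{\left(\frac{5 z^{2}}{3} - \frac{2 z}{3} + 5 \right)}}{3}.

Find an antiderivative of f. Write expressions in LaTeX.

The integrand splits into summands that can be handled one at a time.
Check: d/dz[\frac{\cos{\left(2 z^{2} \right)} - 8 \cos{\left(\frac{5 z^{2}}{3} - \frac{2 z}{3} + 5 \right)}}{2}] = - 2 z \sin{\left(2 z^{2} \right)} + \frac{40 z \sin{\left(\frac{5 z^{2}}{3} - \frac{2 z}{3} + 5 \right)}}{3} - \frac{8 \sin{\left(\frac{5 z^{2}}{3} - \frac{2 z}{3} + 5 \right)}}{3} = f(z).

An antiderivative is F(z) = \frac{\cos{\left(2 z^{2} \right)} - 8 \cos{\left(\frac{5 z^{2}}{3} - \frac{2 z}{3} + 5 \right)}}{2}.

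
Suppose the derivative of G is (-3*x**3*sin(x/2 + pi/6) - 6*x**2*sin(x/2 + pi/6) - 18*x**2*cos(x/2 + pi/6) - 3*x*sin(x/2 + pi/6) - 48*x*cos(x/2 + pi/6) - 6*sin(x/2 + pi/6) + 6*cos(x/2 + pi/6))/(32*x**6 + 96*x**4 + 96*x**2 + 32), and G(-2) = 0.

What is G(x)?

G(x) = 3*(x + 2)*cos(x/2 + pi/6)/(16*(x**4 + 2*x**2 + 1))

Since d/dx undoes antidifferentiation here, G(x) must give back the stated G'(x).
A general antiderivative is 3*(x/2 + 1)*cos(x/2 + pi/6)/(4*(2*x**4 + 4*x**2 + 2)) + C.
The condition gives C = 0 - (0) = 0.
So G(x) = 3*(x + 2)*cos(x/2 + pi/6)/(16*(x**4 + 2*x**2 + 1)).
Check: d/dx[3*(x + 2)*cos(x/2 + pi/6)/(16*(x**4 + 2*x**2 + 1))] = (-3*x**3*sin(x/2 + pi/6) - 6*x**2*sin(x/2 + pi/6) - 18*x**2*cos(x/2 + pi/6) - 3*x*sin(x/2 + pi/6) - 48*x*cos(x/2 + pi/6) - 6*sin(x/2 + pi/6) + 6*cos(x/2 + pi/6))/(32*x**6 + 96*x**4 + 96*x**2 + 32) = G'(x).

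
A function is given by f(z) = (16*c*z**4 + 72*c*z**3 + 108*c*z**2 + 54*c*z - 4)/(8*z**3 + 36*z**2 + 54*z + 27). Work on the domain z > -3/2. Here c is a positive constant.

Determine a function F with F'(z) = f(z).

Since d/dz undoes antidifferentiation here, F'(z) = f(z) is required of F(z).
Check: d/dz[(4*c*z**4 + 12*c*z**3 + 9*c*z**2 + 1)/(2*z + 3)**2] = (16*c*z**4 + 72*c*z**3 + 108*c*z**2 + 54*c*z - 4)/(8*z**3 + 36*z**2 + 54*z + 27) = f(z).

An antiderivative is F(z) = (4*c*z**4 + 12*c*z**3 + 9*c*z**2 + 1)/(2*z + 3)**2.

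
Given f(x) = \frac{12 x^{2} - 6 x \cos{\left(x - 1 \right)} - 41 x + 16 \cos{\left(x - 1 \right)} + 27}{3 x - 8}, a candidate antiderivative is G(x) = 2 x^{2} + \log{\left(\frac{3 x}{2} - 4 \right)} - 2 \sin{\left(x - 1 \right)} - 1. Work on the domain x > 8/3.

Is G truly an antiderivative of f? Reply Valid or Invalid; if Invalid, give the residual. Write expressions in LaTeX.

Invalid: d/dx[G] - f = 3, which is not 0.

d/dx[G] = \frac{12 x^{2} - 6 x \cos{\left(x - 1 \right)} - 32 x + 16 \cos{\left(x - 1 \right)} + 3}{3 x - 8}
d/dx[G] - f(x) = 3 != 0.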